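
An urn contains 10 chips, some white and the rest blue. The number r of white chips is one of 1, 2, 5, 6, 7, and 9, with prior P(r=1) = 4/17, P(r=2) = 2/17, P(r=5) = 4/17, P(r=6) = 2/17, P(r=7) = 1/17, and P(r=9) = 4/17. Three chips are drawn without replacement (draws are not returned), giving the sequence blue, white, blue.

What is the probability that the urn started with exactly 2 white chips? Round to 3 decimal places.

For each hypothesis, P(data | H) works out to: P(data | r = 1) = (9/10)(1/9)(8/8) = 0.1; P(data | r = 2) = (8/10)(2/9)(7/8) = 0.15556; P(data | r = 5) = (5/10)(5/9)(4/8) = 0.13889; P(data | r = 6) = (4/10)(6/9)(3/8) = 0.1; P(data | r = 7) = (3/10)(7/9)(2/8) = 0.058333; P(data | r = 9) = (1/10)(9/9)(0/8) = 0.
The prior-weighted likelihoods are 4/17 · 0.1 = 0.023529, 2/17 · 0.15556 = 0.018301, 4/17 · 0.13889 = 0.03268, 2/17 · 0.1 = 0.011765, 1/17 · 0.058333 = 0.0034314, 4/17 · 0 = 0; these sum to 0.089706.
Hence P(r = 2 | data) = (0.018301) / (0.089706) = 0.20401.

0.204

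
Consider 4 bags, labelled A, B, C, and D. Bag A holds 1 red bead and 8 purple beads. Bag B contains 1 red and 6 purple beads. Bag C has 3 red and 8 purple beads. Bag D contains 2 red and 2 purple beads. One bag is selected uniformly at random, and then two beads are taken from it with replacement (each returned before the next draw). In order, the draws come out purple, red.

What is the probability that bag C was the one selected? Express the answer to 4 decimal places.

0.2962

Under each hypothesis, the probability of the observed sequence is: P(data | bag A) = (8/9)(1/9) = 0.098765; P(data | bag B) = (6/7)(1/7) = 0.12245; P(data | bag C) = (8/11)(3/11) = 0.19835; P(data | bag D) = (2/4)(2/4) = 0.25.
Weighting by the prior gives 1/4 · 0.098765 = 0.024691, 1/4 · 0.12245 = 0.030612, 1/4 · 0.19835 = 0.049587, 1/4 · 0.25 = 0.0625; with total 0.16739.
Therefore the posterior P(bag C | data) = (0.049587) / (0.16739) = 0.29623.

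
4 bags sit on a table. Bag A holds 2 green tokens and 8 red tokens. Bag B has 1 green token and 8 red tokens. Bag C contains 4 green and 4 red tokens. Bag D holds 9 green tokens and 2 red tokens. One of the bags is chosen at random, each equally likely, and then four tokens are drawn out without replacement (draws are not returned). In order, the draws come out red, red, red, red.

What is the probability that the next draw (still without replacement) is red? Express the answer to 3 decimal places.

For each hypothesis, P(data | H) works out to: P(data | bag A) = (8/10)(7/9)(6/8)(5/7) = 0.33333; P(data | bag B) = (8/9)(7/8)(6/7)(5/6) = 0.55556; P(data | bag C) = (4/8)(3/7)(2/6)(1/5) = 0.014286; P(data | bag D) = (2/11)(1/10)(0/9) = 0.
Weighting by the prior gives 1/4 · 0.33333 = 0.083333, 1/4 · 0.55556 = 0.13889, 1/4 · 0.014286 = 0.0035714, 1/4 · 0 = 0; these sum to 0.22579.
Normalising, the posterior is P(bag A | data) = 0.36907, P(bag B | data) = 0.61511, P(bag C | data) = 0.015817, P(bag D | data) = 0.
So P(red next | data) = Σ P(red next | H) P(H | data) = (2/3)(0.36907) + (4/5)(0.61511) + (0)(0.015817) = 0.73814.

0.738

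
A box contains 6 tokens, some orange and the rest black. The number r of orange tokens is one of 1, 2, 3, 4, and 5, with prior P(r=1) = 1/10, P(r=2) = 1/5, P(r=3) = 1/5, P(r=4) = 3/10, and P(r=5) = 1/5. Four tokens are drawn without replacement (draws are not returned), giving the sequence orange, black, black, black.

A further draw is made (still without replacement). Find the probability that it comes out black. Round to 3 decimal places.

0.563

For each hypothesis, P(data | H) works out to: P(data | r = 1) = (1/6)(5/5)(4/4)(3/3) = 1/6; P(data | r = 2) = (2/6)(4/5)(3/4)(2/3) = 2/15; P(data | r = 3) = (3/6)(3/5)(2/4)(1/3) = 1/20; P(data | r = 4) = (4/6)(2/5)(1/4)(0/3) = 0; P(data | r = 5) = (5/6)(1/5)(0/4) = 0.
Multiplying each by its prior: 1/10 · 1/6 = 1/60, 1/5 · 2/15 = 2/75, 1/5 · 1/20 = 1/100, 3/10 · 0 = 0, 1/5 · 0 = 0; these sum to 4/75.
Normalising, the posterior is P(r = 1 | data) = 5/16, P(r = 2 | data) = 1/2, P(r = 3 | data) = 3/16, P(r = 4 | data) = 0, P(r = 5 | data) = 0.
Averaging over the posterior, P(black next | data) = (1)(5/16) + (1/2)(1/2) + (0)(3/16) = 9/16.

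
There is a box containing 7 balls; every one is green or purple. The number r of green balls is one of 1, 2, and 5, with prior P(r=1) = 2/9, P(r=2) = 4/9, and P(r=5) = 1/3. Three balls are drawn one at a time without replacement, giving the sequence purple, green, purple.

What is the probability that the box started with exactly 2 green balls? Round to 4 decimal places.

0.6400

Compute the likelihood of the observed sequence for each case: P(data | r = 1) = (6/7)(1/6)(5/5) = 1/7; P(data | r = 2) = (5/7)(2/6)(4/5) = 4/21; P(data | r = 5) = (2/7)(5/6)(1/5) = 1/21.
The prior-weighted likelihoods are 2/9 · 1/7 = 2/63, 4/9 · 4/21 = 16/189, 1/3 · 1/21 = 1/63; these sum to 25/189.
By Bayes' rule, P(r = 2 | data) = (16/189) / (25/189) = 16/25.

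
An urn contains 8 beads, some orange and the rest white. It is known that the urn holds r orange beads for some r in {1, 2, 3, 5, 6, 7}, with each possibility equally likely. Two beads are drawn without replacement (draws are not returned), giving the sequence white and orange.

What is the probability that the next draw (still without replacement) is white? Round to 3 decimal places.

For each hypothesis, P(data | H) works out to: P(data | r = 1) = (7/8)(1/7) = 1/8; P(data | r = 2) = (6/8)(2/7) = 3/14; P(data | r = 3) = (5/8)(3/7) = 15/56; P(data | r = 5) = (3/8)(5/7) = 15/56; P(data | r = 6) = (2/8)(6/7) = 3/14; P(data | r = 7) = (1/8)(7/7) = 1/8.
The prior-weighted likelihoods are 1/6 · 1/8 = 1/48, 1/6 · 3/14 = 1/28, 1/6 · 15/56 = 5/112, 1/6 · 15/56 = 5/112, 1/6 · 3/14 = 1/28, 1/6 · 1/8 = 1/48; these sum to 17/84.
The posterior is then P(r = 1 | data) = 7/68, P(r = 2 | data) = 3/17, P(r = 3 | data) = 15/68, P(r = 5 | data) = 15/68, P(r = 6 | data) = 3/17, P(r = 7 | data) = 7/68.
Averaging over the posterior, P(white next | data) = (1)(7/68) + (5/6)(3/17) + (2/3)(15/68) + (1/3)(15/68) + (1/6)(3/17) + (0)(7/68) = 1/2.

0.500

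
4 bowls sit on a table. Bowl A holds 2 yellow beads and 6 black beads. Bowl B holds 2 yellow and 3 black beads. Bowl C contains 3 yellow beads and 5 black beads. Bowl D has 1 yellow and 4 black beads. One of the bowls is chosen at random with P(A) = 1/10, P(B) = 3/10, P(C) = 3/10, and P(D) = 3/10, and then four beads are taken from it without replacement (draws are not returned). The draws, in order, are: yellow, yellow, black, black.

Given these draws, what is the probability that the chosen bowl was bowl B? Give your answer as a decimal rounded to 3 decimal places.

For each hypothesis, P(data | H) works out to: P(data | bowl A) = (2/8)(1/7)(6/6)(5/5) = 1/28; P(data | bowl B) = (2/5)(1/4)(3/3)(2/2) = 1/10; P(data | bowl C) = (3/8)(2/7)(5/6)(4/5) = 1/14; P(data | bowl D) = (1/5)(0/4) = 0.
Weighting by the prior gives 1/10 · 1/28 = 1/280, 3/10 · 1/10 = 3/100, 3/10 · 1/14 = 3/140, 3/10 · 0 = 0; with total 11/200.
By Bayes' rule, P(bowl B | data) = (3/100) / (11/200) = 6/11.

0.545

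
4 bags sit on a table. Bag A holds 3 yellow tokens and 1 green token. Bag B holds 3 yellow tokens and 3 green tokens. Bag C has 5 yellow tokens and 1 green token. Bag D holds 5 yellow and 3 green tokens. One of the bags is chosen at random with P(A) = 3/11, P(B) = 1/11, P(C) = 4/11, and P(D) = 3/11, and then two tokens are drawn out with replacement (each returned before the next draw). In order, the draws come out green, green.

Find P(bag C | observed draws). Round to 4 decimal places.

For each hypothesis, P(data | H) works out to: P(data | bag A) = (1/4)(1/4) = 0.0625; P(data | bag B) = (3/6)(3/6) = 0.25; P(data | bag C) = (1/6)(1/6) = 0.027778; P(data | bag D) = (3/8)(3/8) = 0.14062.
Weighting by the prior gives 3/11 · 0.0625 = 0.017045, 1/11 · 0.25 = 0.022727, 4/11 · 0.027778 = 0.010101, 3/11 · 0.14062 = 0.038352; summing to 0.088226.
Hence P(bag C | data) = (0.010101) / (0.088226) = 0.11449.

0.1145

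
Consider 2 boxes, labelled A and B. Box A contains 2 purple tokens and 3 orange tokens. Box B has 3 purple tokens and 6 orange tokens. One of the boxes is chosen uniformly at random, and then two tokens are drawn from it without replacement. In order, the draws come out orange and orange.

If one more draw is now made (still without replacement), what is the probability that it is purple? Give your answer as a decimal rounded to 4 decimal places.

0.5282

The likelihood of the observed sequence under each hypothesis: P(data | box A) = (3/5)(2/4) = 3/10; P(data | box B) = (6/9)(5/8) = 5/12.
Weighting by the prior gives 1/2 · 3/10 = 3/20, 1/2 · 5/12 = 5/24; these sum to 43/120.
Dividing through by the total gives posterior P(box A | data) = 18/43, P(box B | data) = 25/43.
The predictive probability is P(purple next | data) = (2/3)(18/43) + (3/7)(25/43) = 159/301.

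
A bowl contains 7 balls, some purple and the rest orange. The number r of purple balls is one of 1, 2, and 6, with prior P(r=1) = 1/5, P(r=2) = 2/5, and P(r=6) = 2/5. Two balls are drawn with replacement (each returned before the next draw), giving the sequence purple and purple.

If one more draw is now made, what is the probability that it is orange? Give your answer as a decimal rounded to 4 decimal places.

The likelihood of the observed sequence under each hypothesis: P(data | r = 1) = (1/7)(1/7) = 1/49; P(data | r = 2) = (2/7)(2/7) = 4/49; P(data | r = 6) = (6/7)(6/7) = 36/49.
The prior-weighted likelihoods are 1/5 · 1/49 = 1/245, 2/5 · 4/49 = 8/245, 2/5 · 36/49 = 72/245; summing to 81/245.
Normalising, the posterior is P(r = 1 | data) = 1/81, P(r = 2 | data) = 8/81, P(r = 6 | data) = 8/9.
The predictive probability is P(orange next | data) = (6/7)(1/81) + (5/7)(8/81) + (1/7)(8/9) = 118/567.

0.2081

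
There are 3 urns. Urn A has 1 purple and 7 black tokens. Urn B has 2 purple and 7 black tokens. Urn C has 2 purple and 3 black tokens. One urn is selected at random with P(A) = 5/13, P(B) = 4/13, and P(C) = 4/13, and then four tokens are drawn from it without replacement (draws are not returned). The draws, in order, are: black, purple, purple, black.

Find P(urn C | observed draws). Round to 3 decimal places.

0.783

Compute the likelihood of the observed sequence for each case: P(data | urn A) = (7/8)(1/7)(0/6) = 0; P(data | urn B) = (7/9)(2/8)(1/7)(6/6) = 1/36; P(data | urn C) = (3/5)(2/4)(1/3)(2/2) = 1/10.
The prior-weighted likelihoods are 5/13 · 0 = 0, 4/13 · 1/36 = 1/117, 4/13 · 1/10 = 2/65; with total 23/585.
So P(urn C | data) = (2/65) / (23/585) = 18/23.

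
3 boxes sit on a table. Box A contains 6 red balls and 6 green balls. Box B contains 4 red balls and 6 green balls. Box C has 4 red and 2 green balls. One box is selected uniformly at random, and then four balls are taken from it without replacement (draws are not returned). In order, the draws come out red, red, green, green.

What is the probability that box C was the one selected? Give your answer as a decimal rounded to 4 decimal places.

0.3117

Under each hypothesis, the probability of the observed sequence is: P(data | box A) = (6/12)(5/11)(6/10)(5/9) = 0.075758; P(data | box B) = (4/10)(3/9)(6/8)(5/7) = 0.071429; P(data | box C) = (4/6)(3/5)(2/4)(1/3) = 0.066667.
Weighting by the prior gives 1/3 · 0.075758 = 0.025253, 1/3 · 0.071429 = 0.02381, 1/3 · 0.066667 = 0.022222; these sum to 0.071284.
Hence P(box C | data) = (0.022222) / (0.071284) = 0.31174.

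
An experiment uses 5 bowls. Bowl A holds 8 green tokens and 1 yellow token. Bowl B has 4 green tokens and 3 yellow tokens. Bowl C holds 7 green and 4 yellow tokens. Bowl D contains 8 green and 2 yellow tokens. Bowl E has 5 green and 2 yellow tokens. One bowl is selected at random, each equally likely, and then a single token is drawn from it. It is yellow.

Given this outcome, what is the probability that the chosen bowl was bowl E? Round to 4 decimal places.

Under each hypothesis, the probability of this draw is: P(data | bowl A) = (1/9) = 0.11111; P(data | bowl B) = (3/7) = 0.42857; P(data | bowl C) = (4/11) = 0.36364; P(data | bowl D) = (2/10) = 0.2; P(data | bowl E) = (2/7) = 0.28571.
The prior-weighted likelihoods are 1/5 · 0.11111 = 0.022222, 1/5 · 0.42857 = 0.085714, 1/5 · 0.36364 = 0.072727, 1/5 · 0.2 = 0.04, 1/5 · 0.28571 = 0.057143; summing to 0.27781.
By Bayes' rule, P(bowl E | data) = (0.057143) / (0.27781) = 0.20569.

0.2057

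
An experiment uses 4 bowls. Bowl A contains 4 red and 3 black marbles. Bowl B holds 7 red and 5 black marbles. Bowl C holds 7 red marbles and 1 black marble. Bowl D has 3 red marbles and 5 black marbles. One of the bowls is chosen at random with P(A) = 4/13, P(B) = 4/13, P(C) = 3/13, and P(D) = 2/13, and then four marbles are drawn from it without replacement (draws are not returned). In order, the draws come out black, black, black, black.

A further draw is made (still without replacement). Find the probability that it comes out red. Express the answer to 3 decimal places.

Compute the likelihood of the observed sequence for each case: P(data | bowl A) = (3/7)(2/6)(1/5)(0/4) = 0; P(data | bowl B) = (5/12)(4/11)(3/10)(2/9) = 0.010101; P(data | bowl C) = (1/8)(0/7) = 0; P(data | bowl D) = (5/8)(4/7)(3/6)(2/5) = 0.071429.
The prior-weighted likelihoods are 4/13 · 0 = 0, 4/13 · 0.010101 = 0.003108, 3/13 · 0 = 0, 2/13 · 0.071429 = 0.010989; summing to 0.014097.
Dividing through by the total gives posterior P(bowl A | data) = 0, P(bowl B | data) = 0.22047, P(bowl C | data) = 0, P(bowl D | data) = 0.77953.
So P(red next | data) = Σ P(red next | H) P(H | data) = (7/8)(0.22047) + (3/4)(0.77953) = 0.77756.

0.778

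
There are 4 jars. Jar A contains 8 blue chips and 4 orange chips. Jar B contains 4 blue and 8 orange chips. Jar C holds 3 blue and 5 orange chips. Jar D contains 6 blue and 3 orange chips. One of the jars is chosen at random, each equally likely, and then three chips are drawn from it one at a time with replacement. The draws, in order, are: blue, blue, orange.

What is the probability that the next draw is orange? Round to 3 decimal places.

0.443

The likelihood of the observed sequence under each hypothesis: P(data | jar A) = (8/12)(8/12)(4/12) = 0.14815; P(data | jar B) = (4/12)(4/12)(8/12) = 0.074074; P(data | jar C) = (3/8)(3/8)(5/8) = 0.087891; P(data | jar D) = (6/9)(6/9)(3/9) = 0.14815.
Multiplying each by its prior: 1/4 · 0.14815 = 0.037037, 1/4 · 0.074074 = 0.018519, 1/4 · 0.087891 = 0.021973, 1/4 · 0.14815 = 0.037037; summing to 0.11457.
Normalising, the posterior is P(jar A | data) = 0.32328, P(jar B | data) = 0.16164, P(jar C | data) = 0.19179, P(jar D | data) = 0.32328.
Averaging over the posterior, P(orange next | data) = (1/3)(0.32328) + (2/3)(0.16164) + (5/8)(0.19179) + (1/3)(0.32328) = 0.44315.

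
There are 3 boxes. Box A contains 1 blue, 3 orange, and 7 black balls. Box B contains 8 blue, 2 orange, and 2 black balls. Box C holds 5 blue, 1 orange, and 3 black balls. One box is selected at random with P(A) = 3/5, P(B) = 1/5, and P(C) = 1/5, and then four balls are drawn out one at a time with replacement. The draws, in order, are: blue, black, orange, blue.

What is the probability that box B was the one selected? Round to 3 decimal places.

0.440

The likelihood of the observed sequence under each hypothesis: P(data | box A) = (1/11)(7/11)(3/11)(1/11) = 0.0014343; P(data | box B) = (8/12)(2/12)(2/12)(8/12) = 0.012346; P(data | box C) = (5/9)(3/9)(1/9)(5/9) = 0.011431.
Weighting by the prior gives 3/5 · 0.0014343 = 0.0008606, 1/5 · 0.012346 = 0.0024691, 1/5 · 0.011431 = 0.0022862; summing to 0.005616.
Hence P(box B | data) = (0.0024691) / (0.005616) = 0.43966.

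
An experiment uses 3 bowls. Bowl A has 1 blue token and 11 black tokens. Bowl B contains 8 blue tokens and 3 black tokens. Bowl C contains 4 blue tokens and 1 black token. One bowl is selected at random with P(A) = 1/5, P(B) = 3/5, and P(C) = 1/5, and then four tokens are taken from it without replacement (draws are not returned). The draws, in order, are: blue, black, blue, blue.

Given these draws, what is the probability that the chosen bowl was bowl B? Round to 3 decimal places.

0.656

Compute the likelihood of the observed sequence for each case: P(data | bowl A) = (1/12)(11/11)(0/10) = 0; P(data | bowl B) = (8/11)(3/10)(7/9)(6/8) = 7/55; P(data | bowl C) = (4/5)(1/4)(3/3)(2/2) = 1/5.
Weighting by the prior gives 1/5 · 0 = 0, 3/5 · 7/55 = 21/275, 1/5 · 1/5 = 1/25; these sum to 32/275.
By Bayes' rule, P(bowl B | data) = (21/275) / (32/275) = 21/32.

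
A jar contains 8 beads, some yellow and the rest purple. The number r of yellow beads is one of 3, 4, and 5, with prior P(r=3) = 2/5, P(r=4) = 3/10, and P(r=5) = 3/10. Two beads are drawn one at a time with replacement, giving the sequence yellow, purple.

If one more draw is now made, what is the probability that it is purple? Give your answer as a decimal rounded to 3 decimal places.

0.512

For each hypothesis, P(data | H) works out to: P(data | r = 3) = (3/8)(5/8) = 15/64; P(data | r = 4) = (4/8)(4/8) = 1/4; P(data | r = 5) = (5/8)(3/8) = 15/64.
Multiplying each by its prior: 2/5 · 15/64 = 3/32, 3/10 · 1/4 = 3/40, 3/10 · 15/64 = 9/128; summing to 153/640.
Normalising, the posterior is P(r = 3 | data) = 20/51, P(r = 4 | data) = 16/51, P(r = 5 | data) = 5/17.
The predictive probability is P(purple next | data) = (5/8)(20/51) + (1/2)(16/51) + (3/8)(5/17) = 209/408.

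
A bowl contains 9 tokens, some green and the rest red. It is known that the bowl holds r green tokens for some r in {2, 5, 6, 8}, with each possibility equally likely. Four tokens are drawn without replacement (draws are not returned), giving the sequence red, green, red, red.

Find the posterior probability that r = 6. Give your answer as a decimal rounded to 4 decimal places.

The likelihood of the observed sequence under each hypothesis: P(data | r = 2) = (7/9)(2/8)(6/7)(5/6) = 5/36; P(data | r = 5) = (4/9)(5/8)(3/7)(2/6) = 5/126; P(data | r = 6) = (3/9)(6/8)(2/7)(1/6) = 1/84; P(data | r = 8) = (1/9)(8/8)(0/7) = 0.
Weighting by the prior gives 1/4 · 5/36 = 5/144, 1/4 · 5/126 = 5/504, 1/4 · 1/84 = 1/336, 1/4 · 0 = 0; summing to 1/21.
By Bayes' rule, P(r = 6 | data) = (1/336) / (1/21) = 1/16.

0.0625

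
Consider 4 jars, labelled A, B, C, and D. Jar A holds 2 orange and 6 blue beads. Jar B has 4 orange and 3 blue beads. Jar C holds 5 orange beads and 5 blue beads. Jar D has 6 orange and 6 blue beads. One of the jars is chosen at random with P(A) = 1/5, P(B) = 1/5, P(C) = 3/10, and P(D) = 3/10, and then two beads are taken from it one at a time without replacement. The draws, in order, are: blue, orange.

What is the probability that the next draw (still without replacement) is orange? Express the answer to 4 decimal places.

0.4677

Compute the likelihood of the observed sequence for each case: P(data | jar A) = (6/8)(2/7) = 3/14; P(data | jar B) = (3/7)(4/6) = 2/7; P(data | jar C) = (5/10)(5/9) = 5/18; P(data | jar D) = (6/12)(6/11) = 3/11.
Multiplying each by its prior: 1/5 · 3/14 = 3/70, 1/5 · 2/7 = 2/35, 3/10 · 5/18 = 1/12, 3/10 · 3/11 = 9/110; with total 35/132.
Dividing through by the total gives posterior P(jar A | data) = 0.16163, P(jar B | data) = 0.21551, P(jar C | data) = 0.31429, P(jar D | data) = 0.30857.
Averaging over the posterior, P(orange next | data) = (1/6)(0.16163) + (3/5)(0.21551) + (1/2)(0.31429) + (1/2)(0.30857) = 0.46767.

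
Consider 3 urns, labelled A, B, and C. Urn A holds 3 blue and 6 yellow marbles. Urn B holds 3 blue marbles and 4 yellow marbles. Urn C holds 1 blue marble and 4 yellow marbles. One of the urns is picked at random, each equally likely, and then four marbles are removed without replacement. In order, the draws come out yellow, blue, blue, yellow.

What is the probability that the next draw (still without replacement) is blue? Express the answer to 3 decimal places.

The likelihood of the observed sequence under each hypothesis: P(data | urn A) = (6/9)(3/8)(2/7)(5/6) = 0.059524; P(data | urn B) = (4/7)(3/6)(2/5)(3/4) = 0.085714; P(data | urn C) = (4/5)(1/4)(0/3) = 0.
The prior-weighted likelihoods are 1/3 · 0.059524 = 0.019841, 1/3 · 0.085714 = 0.028571, 1/3 · 0 = 0; with total 0.048413.
Normalising, the posterior is P(urn A | data) = 0.40984, P(urn B | data) = 0.59016, P(urn C | data) = 0.
Averaging over the posterior, P(blue next | data) = (1/5)(0.40984) + (1/3)(0.59016) = 0.27869.

0.279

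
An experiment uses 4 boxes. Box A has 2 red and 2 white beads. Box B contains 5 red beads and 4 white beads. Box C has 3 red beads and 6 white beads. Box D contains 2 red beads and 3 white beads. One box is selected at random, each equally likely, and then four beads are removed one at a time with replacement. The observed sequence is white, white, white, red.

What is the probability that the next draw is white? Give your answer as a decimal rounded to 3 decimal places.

For each hypothesis, P(data | H) works out to: P(data | box A) = (2/4)(2/4)(2/4)(2/4) = 0.0625; P(data | box B) = (4/9)(4/9)(4/9)(5/9) = 0.048773; P(data | box C) = (6/9)(6/9)(6/9)(3/9) = 0.098765; P(data | box D) = (3/5)(3/5)(3/5)(2/5) = 0.0864.
Weighting by the prior gives 1/4 · 0.0625 = 0.015625, 1/4 · 0.048773 = 0.012193, 1/4 · 0.098765 = 0.024691, 1/4 · 0.0864 = 0.0216; with total 0.07411.
The posterior is then P(box A | data) = 0.21084, P(box B | data) = 0.16453, P(box C | data) = 0.33317, P(box D | data) = 0.29146.
So P(white next | data) = Σ P(white next | H) P(H | data) = (1/2)(0.21084) + (4/9)(0.16453) + (2/3)(0.33317) + (3/5)(0.29146) = 0.57553.

0.576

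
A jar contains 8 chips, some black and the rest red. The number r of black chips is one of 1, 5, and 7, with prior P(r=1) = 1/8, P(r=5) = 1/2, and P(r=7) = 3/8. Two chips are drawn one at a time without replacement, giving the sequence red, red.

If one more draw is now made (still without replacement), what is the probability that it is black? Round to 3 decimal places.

For each hypothesis, P(data | H) works out to: P(data | r = 1) = (7/8)(6/7) = 3/4; P(data | r = 5) = (3/8)(2/7) = 3/28; P(data | r = 7) = (1/8)(0/7) = 0.
Weighting by the prior gives 1/8 · 3/4 = 3/32, 1/2 · 3/28 = 3/56, 3/8 · 0 = 0; these sum to 33/224.
Dividing through by the total gives posterior P(r = 1 | data) = 7/11, P(r = 5 | data) = 4/11, P(r = 7 | data) = 0.
So P(black next | data) = Σ P(black next | H) P(H | data) = (1/6)(7/11) + (5/6)(4/11) = 9/22.

0.409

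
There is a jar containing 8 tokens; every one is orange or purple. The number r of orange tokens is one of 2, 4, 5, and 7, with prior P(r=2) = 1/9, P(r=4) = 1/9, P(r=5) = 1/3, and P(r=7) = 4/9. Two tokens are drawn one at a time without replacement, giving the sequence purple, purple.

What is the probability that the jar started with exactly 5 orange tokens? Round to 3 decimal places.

The likelihood of the observed sequence under each hypothesis: P(data | r = 2) = (6/8)(5/7) = 15/28; P(data | r = 4) = (4/8)(3/7) = 3/14; P(data | r = 5) = (3/8)(2/7) = 3/28; P(data | r = 7) = (1/8)(0/7) = 0.
Multiplying each by its prior: 1/9 · 15/28 = 5/84, 1/9 · 3/14 = 1/42, 1/3 · 3/28 = 1/28, 4/9 · 0 = 0; with total 5/42.
Hence P(r = 5 | data) = (1/28) / (5/42) = 3/10.

0.300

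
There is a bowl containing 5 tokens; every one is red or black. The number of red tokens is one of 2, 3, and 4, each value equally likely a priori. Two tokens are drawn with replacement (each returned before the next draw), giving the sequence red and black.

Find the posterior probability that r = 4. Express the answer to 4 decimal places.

0.2500

The likelihood of the observed sequence under each hypothesis: P(data | r = 2) = (2/5)(3/5) = 6/25; P(data | r = 3) = (3/5)(2/5) = 6/25; P(data | r = 4) = (4/5)(1/5) = 4/25.
Multiplying each by its prior: 1/3 · 6/25 = 2/25, 1/3 · 6/25 = 2/25, 1/3 · 4/25 = 4/75; with total 16/75.
By Bayes' rule, P(r = 4 | data) = (4/75) / (16/75) = 1/4.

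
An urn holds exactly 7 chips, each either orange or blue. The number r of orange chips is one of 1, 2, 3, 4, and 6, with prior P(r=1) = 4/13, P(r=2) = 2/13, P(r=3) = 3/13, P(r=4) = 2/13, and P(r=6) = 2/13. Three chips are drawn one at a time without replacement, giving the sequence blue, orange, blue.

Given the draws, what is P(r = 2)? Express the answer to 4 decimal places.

Under each hypothesis, the probability of the observed sequence is: P(data | r = 1) = (6/7)(1/6)(5/5) = 0.14286; P(data | r = 2) = (5/7)(2/6)(4/5) = 0.19048; P(data | r = 3) = (4/7)(3/6)(3/5) = 0.17143; P(data | r = 4) = (3/7)(4/6)(2/5) = 0.11429; P(data | r = 6) = (1/7)(6/6)(0/5) = 0.
Multiplying each by its prior: 4/13 · 0.14286 = 0.043956, 2/13 · 0.19048 = 0.029304, 3/13 · 0.17143 = 0.03956, 2/13 · 0.11429 = 0.017582, 2/13 · 0 = 0; with total 0.1304.
So P(r = 2 | data) = (0.029304) / (0.1304) = 0.22472.

0.2247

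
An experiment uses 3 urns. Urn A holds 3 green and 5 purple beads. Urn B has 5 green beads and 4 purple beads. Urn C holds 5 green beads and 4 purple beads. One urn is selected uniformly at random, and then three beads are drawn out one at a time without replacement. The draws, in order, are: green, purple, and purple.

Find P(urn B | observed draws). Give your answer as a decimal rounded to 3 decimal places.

0.286

Compute the likelihood of the observed sequence for each case: P(data | urn A) = (3/8)(5/7)(4/6) = 5/28; P(data | urn B) = (5/9)(4/8)(3/7) = 5/42; P(data | urn C) = (5/9)(4/8)(3/7) = 5/42.
The prior-weighted likelihoods are 1/3 · 5/28 = 5/84, 1/3 · 5/42 = 5/126, 1/3 · 5/42 = 5/126; with total 5/36.
Hence P(urn B | data) = (5/126) / (5/36) = 2/7.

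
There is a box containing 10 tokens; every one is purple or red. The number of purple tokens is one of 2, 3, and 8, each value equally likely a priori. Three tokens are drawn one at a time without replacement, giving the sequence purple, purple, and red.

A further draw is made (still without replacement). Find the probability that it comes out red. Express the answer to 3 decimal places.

For each hypothesis, P(data | H) works out to: P(data | r = 2) = (2/10)(1/9)(8/8) = 1/45; P(data | r = 3) = (3/10)(2/9)(7/8) = 7/120; P(data | r = 8) = (8/10)(7/9)(2/8) = 7/45.
The prior-weighted likelihoods are 1/3 · 1/45 = 1/135, 1/3 · 7/120 = 7/360, 1/3 · 7/45 = 7/135; these sum to 17/216.
Dividing through by the total gives posterior P(r = 2 | data) = 8/85, P(r = 3 | data) = 21/85, P(r = 8 | data) = 56/85.
The predictive probability is P(red next | data) = (1)(8/85) + (6/7)(21/85) + (1/7)(56/85) = 2/5.

0.400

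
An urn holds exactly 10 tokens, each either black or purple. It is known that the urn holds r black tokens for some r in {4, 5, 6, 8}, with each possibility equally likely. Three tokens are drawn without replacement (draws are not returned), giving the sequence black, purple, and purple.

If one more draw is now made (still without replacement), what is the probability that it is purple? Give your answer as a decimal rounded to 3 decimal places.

0.429

Under each hypothesis, the probability of the observed sequence is: P(data | r = 4) = (4/10)(6/9)(5/8) = 1/6; P(data | r = 5) = (5/10)(5/9)(4/8) = 5/36; P(data | r = 6) = (6/10)(4/9)(3/8) = 1/10; P(data | r = 8) = (8/10)(2/9)(1/8) = 1/45.
The prior-weighted likelihoods are 1/4 · 1/6 = 1/24, 1/4 · 5/36 = 5/144, 1/4 · 1/10 = 1/40, 1/4 · 1/45 = 1/180; summing to 77/720.
The posterior is then P(r = 4 | data) = 30/77, P(r = 5 | data) = 25/77, P(r = 6 | data) = 18/77, P(r = 8 | data) = 4/77.
So P(purple next | data) = Σ P(purple next | H) P(H | data) = (4/7)(30/77) + (3/7)(25/77) + (2/7)(18/77) + (0)(4/77) = 3/7.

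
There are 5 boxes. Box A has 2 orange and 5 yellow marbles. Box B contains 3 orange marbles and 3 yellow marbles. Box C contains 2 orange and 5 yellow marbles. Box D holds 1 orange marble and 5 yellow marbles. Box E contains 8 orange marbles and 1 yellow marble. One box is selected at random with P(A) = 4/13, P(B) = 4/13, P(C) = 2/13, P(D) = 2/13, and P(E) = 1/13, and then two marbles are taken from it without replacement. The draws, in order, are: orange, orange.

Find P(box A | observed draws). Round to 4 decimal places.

0.1022

Compute the likelihood of the observed sequence for each case: P(data | box A) = (2/7)(1/6) = 0.047619; P(data | box B) = (3/6)(2/5) = 0.2; P(data | box C) = (2/7)(1/6) = 0.047619; P(data | box D) = (1/6)(0/5) = 0; P(data | box E) = (8/9)(7/8) = 0.77778.
Weighting by the prior gives 4/13 · 0.047619 = 0.014652, 4/13 · 0.2 = 0.061538, 2/13 · 0.047619 = 0.007326, 2/13 · 0 = 0, 1/13 · 0.77778 = 0.059829; these sum to 0.14335.
So P(box A | data) = (0.014652) / (0.14335) = 0.10221.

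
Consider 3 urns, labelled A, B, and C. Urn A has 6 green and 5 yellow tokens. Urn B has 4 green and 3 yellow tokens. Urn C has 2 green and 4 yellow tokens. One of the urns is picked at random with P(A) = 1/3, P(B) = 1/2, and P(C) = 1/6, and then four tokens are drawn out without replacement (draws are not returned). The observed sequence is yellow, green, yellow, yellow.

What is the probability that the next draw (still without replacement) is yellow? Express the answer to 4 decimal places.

0.2989

Under each hypothesis, the probability of the observed sequence is: P(data | urn A) = (5/11)(6/10)(4/9)(3/8) = 0.045455; P(data | urn B) = (3/7)(4/6)(2/5)(1/4) = 0.028571; P(data | urn C) = (4/6)(2/5)(3/4)(2/3) = 0.13333.
Weighting by the prior gives 1/3 · 0.045455 = 0.015152, 1/2 · 0.028571 = 0.014286, 1/6 · 0.13333 = 0.022222; these sum to 0.051659.
Dividing through by the total gives posterior P(urn A | data) = 0.2933, P(urn B | data) = 0.27654, P(urn C | data) = 0.43017.
Averaging over the posterior, P(yellow next | data) = (2/7)(0.2933) + (0)(0.27654) + (1/2)(0.43017) = 0.29888.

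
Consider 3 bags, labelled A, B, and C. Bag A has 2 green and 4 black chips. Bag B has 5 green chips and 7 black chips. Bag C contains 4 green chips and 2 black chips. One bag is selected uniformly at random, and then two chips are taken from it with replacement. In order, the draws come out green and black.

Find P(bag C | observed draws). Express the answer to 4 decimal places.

Under each hypothesis, the probability of the observed sequence is: P(data | bag A) = (2/6)(4/6) = 2/9; P(data | bag B) = (5/12)(7/12) = 35/144; P(data | bag C) = (4/6)(2/6) = 2/9.
The prior-weighted likelihoods are 1/3 · 2/9 = 2/27, 1/3 · 35/144 = 35/432, 1/3 · 2/9 = 2/27; with total 11/48.
So P(bag C | data) = (2/27) / (11/48) = 32/99.

0.3232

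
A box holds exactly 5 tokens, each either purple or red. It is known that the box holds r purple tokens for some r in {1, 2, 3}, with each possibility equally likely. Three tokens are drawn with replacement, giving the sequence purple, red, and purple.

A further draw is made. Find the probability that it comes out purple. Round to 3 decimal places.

0.482

For each hypothesis, P(data | H) works out to: P(data | r = 1) = (1/5)(4/5)(1/5) = 4/125; P(data | r = 2) = (2/5)(3/5)(2/5) = 12/125; P(data | r = 3) = (3/5)(2/5)(3/5) = 18/125.
Multiplying each by its prior: 1/3 · 4/125 = 4/375, 1/3 · 12/125 = 4/125, 1/3 · 18/125 = 6/125; summing to 34/375.
The posterior is then P(r = 1 | data) = 2/17, P(r = 2 | data) = 6/17, P(r = 3 | data) = 9/17.
The predictive probability is P(purple next | data) = (1/5)(2/17) + (2/5)(6/17) + (3/5)(9/17) = 41/85.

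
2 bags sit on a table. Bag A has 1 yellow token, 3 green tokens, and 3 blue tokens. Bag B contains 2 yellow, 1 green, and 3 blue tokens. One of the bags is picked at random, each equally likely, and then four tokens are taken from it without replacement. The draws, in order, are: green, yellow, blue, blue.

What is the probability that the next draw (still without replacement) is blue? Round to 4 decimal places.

0.4348

Compute the likelihood of the observed sequence for each case: P(data | bag A) = (3/7)(1/6)(3/5)(2/4) = 3/140; P(data | bag B) = (1/6)(2/5)(3/4)(2/3) = 1/30.
The prior-weighted likelihoods are 1/2 · 3/140 = 3/280, 1/2 · 1/30 = 1/60; these sum to 23/840.
The posterior is then P(bag A | data) = 9/23, P(bag B | data) = 14/23.
The predictive probability is P(blue next | data) = (1/3)(9/23) + (1/2)(14/23) = 10/23.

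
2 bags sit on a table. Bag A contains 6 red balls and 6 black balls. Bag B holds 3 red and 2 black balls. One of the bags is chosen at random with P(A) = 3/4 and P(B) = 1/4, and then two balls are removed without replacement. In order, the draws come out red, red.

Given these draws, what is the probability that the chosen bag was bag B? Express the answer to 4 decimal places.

0.3056

The likelihood of the observed sequence under each hypothesis: P(data | bag A) = (6/12)(5/11) = 5/22; P(data | bag B) = (3/5)(2/4) = 3/10.
Weighting by the prior gives 3/4 · 5/22 = 15/88, 1/4 · 3/10 = 3/40; with total 27/110.
Hence P(bag B | data) = (3/40) / (27/110) = 11/36.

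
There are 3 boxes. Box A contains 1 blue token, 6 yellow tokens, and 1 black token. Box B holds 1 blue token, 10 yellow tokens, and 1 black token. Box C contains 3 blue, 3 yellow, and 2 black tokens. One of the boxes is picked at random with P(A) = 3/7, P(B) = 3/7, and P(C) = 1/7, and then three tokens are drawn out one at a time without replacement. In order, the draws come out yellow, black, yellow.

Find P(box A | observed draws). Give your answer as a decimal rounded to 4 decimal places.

0.5272

Compute the likelihood of the observed sequence for each case: P(data | box A) = (6/8)(1/7)(5/6) = 0.089286; P(data | box B) = (10/12)(1/11)(9/10) = 0.068182; P(data | box C) = (3/8)(2/7)(2/6) = 0.035714.
The prior-weighted likelihoods are 3/7 · 0.089286 = 0.038265, 3/7 · 0.068182 = 0.029221, 1/7 · 0.035714 = 0.005102; these sum to 0.072588.
So P(box A | data) = (0.038265) / (0.072588) = 0.52716.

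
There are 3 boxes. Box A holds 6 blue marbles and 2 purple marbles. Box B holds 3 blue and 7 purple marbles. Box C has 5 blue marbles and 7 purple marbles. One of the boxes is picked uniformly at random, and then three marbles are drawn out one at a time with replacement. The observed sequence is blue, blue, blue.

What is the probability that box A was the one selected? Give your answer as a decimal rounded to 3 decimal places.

For each hypothesis, P(data | H) works out to: P(data | box A) = (6/8)(6/8)(6/8) = 0.42188; P(data | box B) = (3/10)(3/10)(3/10) = 0.027; P(data | box C) = (5/12)(5/12)(5/12) = 0.072338.
The prior-weighted likelihoods are 1/3 · 0.42188 = 0.14062, 1/3 · 0.027 = 0.009, 1/3 · 0.072338 = 0.024113; these sum to 0.17374.
Therefore the posterior P(box A | data) = (0.14062) / (0.17374) = 0.80941.

0.809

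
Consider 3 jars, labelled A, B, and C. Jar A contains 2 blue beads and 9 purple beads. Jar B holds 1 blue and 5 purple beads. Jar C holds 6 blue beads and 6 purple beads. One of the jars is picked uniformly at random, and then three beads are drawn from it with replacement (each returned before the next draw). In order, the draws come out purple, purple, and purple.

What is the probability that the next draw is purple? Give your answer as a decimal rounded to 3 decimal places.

Compute the likelihood of the observed sequence for each case: P(data | jar A) = (9/11)(9/11)(9/11) = 0.54771; P(data | jar B) = (5/6)(5/6)(5/6) = 0.5787; P(data | jar C) = (6/12)(6/12)(6/12) = 0.125.
Multiplying each by its prior: 1/3 · 0.54771 = 0.18257, 1/3 · 0.5787 = 0.1929, 1/3 · 0.125 = 0.041667; with total 0.41714.
Normalising, the posterior is P(jar A | data) = 0.43767, P(jar B | data) = 0.46244, P(jar C | data) = 0.099887.
The predictive probability is P(purple next | data) = (9/11)(0.43767) + (5/6)(0.46244) + (1/2)(0.099887) = 0.79341.

0.793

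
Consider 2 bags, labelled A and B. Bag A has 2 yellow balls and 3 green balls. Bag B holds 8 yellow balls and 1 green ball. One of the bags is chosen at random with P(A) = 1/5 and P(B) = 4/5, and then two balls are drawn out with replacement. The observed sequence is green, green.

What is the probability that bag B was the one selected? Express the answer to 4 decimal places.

The likelihood of the observed sequence under each hypothesis: P(data | bag A) = (3/5)(3/5) = 0.36; P(data | bag B) = (1/9)(1/9) = 0.012346.
The prior-weighted likelihoods are 1/5 · 0.36 = 0.072, 4/5 · 0.012346 = 0.0098765; with total 0.081877.
Hence P(bag B | data) = (0.0098765) / (0.081877) = 0.12063.

0.1206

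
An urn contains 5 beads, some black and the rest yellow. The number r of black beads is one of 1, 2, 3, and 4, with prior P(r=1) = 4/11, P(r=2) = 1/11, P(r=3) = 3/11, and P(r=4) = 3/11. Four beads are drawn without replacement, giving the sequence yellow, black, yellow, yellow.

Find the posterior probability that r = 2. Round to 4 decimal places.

0.1111

Compute the likelihood of the observed sequence for each case: P(data | r = 1) = (4/5)(1/4)(3/3)(2/2) = 1/5; P(data | r = 2) = (3/5)(2/4)(2/3)(1/2) = 1/10; P(data | r = 3) = (2/5)(3/4)(1/3)(0/2) = 0; P(data | r = 4) = (1/5)(4/4)(0/3) = 0.
Multiplying each by its prior: 4/11 · 1/5 = 4/55, 1/11 · 1/10 = 1/110, 3/11 · 0 = 0, 3/11 · 0 = 0; summing to 9/110.
Therefore the posterior P(r = 2 | data) = (1/110) / (9/110) = 1/9.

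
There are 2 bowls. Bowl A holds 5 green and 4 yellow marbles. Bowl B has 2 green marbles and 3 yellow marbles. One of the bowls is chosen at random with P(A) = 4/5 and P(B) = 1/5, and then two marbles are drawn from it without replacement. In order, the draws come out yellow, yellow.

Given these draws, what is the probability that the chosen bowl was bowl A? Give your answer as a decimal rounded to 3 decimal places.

Compute the likelihood of the observed sequence for each case: P(data | bowl A) = (4/9)(3/8) = 1/6; P(data | bowl B) = (3/5)(2/4) = 3/10.
Multiplying each by its prior: 4/5 · 1/6 = 2/15, 1/5 · 3/10 = 3/50; with total 29/150.
Therefore the posterior P(bowl A | data) = (2/15) / (29/150) = 20/29.

0.690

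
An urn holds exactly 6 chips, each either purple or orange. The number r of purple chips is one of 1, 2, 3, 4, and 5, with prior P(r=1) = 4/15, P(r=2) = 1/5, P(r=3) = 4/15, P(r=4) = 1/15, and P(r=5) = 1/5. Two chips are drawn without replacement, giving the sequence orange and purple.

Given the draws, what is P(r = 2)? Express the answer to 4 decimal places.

For each hypothesis, P(data | H) works out to: P(data | r = 1) = (5/6)(1/5) = 1/6; P(data | r = 2) = (4/6)(2/5) = 4/15; P(data | r = 3) = (3/6)(3/5) = 3/10; P(data | r = 4) = (2/6)(4/5) = 4/15; P(data | r = 5) = (1/6)(5/5) = 1/6.
Weighting by the prior gives 4/15 · 1/6 = 2/45, 1/5 · 4/15 = 4/75, 4/15 · 3/10 = 2/25, 1/15 · 4/15 = 4/225, 1/5 · 1/6 = 1/30; with total 103/450.
By Bayes' rule, P(r = 2 | data) = (4/75) / (103/450) = 24/103.

0.2330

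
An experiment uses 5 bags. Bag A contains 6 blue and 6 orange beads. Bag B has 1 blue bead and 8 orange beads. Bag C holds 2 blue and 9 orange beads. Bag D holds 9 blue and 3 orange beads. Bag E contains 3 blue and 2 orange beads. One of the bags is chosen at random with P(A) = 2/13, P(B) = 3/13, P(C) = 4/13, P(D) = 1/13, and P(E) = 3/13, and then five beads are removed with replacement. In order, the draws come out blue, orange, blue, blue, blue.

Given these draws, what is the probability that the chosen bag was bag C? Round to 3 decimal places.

Under each hypothesis, the probability of the observed sequence is: P(data | bag A) = (6/12)(6/12)(6/12)(6/12)(6/12) = 0.03125; P(data | bag B) = (1/9)(8/9)(1/9)(1/9)(1/9) = 0.00013548; P(data | bag C) = (2/11)(9/11)(2/11)(2/11)(2/11) = 0.00089413; P(data | bag D) = (9/12)(3/12)(9/12)(9/12)(9/12) = 0.079102; P(data | bag E) = (3/5)(2/5)(3/5)(3/5)(3/5) = 0.05184.
The prior-weighted likelihoods are 2/13 · 0.03125 = 0.0048077, 3/13 · 0.00013548 = 3.1265e-05, 4/13 · 0.00089413 = 0.00027512, 1/13 · 0.079102 = 0.0060847, 3/13 · 0.05184 = 0.011963; these sum to 0.023162.
By Bayes' rule, P(bag C | data) = (0.00027512) / (0.023162) = 0.011878.

0.012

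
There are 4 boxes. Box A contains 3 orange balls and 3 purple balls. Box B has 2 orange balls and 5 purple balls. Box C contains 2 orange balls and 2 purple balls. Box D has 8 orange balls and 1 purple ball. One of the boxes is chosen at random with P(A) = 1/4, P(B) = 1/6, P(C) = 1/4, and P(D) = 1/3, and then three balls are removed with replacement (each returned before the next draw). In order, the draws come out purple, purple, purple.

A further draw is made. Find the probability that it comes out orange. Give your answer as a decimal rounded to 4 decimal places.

Compute the likelihood of the observed sequence for each case: P(data | box A) = (3/6)(3/6)(3/6) = 0.125; P(data | box B) = (5/7)(5/7)(5/7) = 0.36443; P(data | box C) = (2/4)(2/4)(2/4) = 0.125; P(data | box D) = (1/9)(1/9)(1/9) = 0.0013717.
The prior-weighted likelihoods are 1/4 · 0.125 = 0.03125, 1/6 · 0.36443 = 0.060739, 1/4 · 0.125 = 0.03125, 1/3 · 0.0013717 = 0.00045725; summing to 0.1237.
The posterior is then P(box A | data) = 0.25264, P(box B | data) = 0.49103, P(box C | data) = 0.25264, P(box D | data) = 0.0036965.
The predictive probability is P(orange next | data) = (1/2)(0.25264) + (2/7)(0.49103) + (1/2)(0.25264) + (8/9)(0.0036965) = 0.39622.

0.3962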